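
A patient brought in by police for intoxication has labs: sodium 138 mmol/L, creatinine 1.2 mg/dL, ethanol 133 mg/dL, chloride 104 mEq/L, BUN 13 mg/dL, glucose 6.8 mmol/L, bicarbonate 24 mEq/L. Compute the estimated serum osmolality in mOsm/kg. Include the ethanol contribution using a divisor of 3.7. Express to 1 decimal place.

Calculated osmolality = 2·Na + glucose + BUN/2.8 + ethanol/3.7
= 2·138 + 6.8 + 13/2.8 + 133/3.7
= 276 + 6.80 + 4.64 + 35.95
= 323.39 mOsm/kg

323.4 mOsm/kg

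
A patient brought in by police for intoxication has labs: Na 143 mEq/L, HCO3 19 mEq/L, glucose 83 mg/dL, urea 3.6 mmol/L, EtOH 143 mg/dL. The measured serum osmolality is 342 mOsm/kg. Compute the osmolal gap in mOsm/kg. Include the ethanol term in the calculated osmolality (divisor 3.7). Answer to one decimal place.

Calculated osmolality = 2·Na + glucose/18 + urea + ethanol/3.7
= 2·143 + 83/18 + 3.6 + 143/3.7
= 286 + 4.61 + 3.60 + 38.65
= 332.86 mOsm/kg ≈ 332.9 mOsm/kg
Osmolar gap = measured − calculated = 342 − 332.9 = 9.1 mOsm/kg

9.1 mOsm/kg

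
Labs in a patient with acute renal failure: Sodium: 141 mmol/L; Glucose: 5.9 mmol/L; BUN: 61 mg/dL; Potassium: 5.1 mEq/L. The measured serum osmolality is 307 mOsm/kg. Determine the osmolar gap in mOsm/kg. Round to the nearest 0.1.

Calculated osmolality = 2·Na + glucose + BUN/2.8
= 2·141 + 5.9 + 61/2.8
= 282 + 5.90 + 21.79
= 309.69 mOsm/kg ≈ 309.7 mOsm/kg
Osmolar gap = measured − calculated = 307 − 309.7 = -2.7 mOsm/kg

-2.7 mOsm/kg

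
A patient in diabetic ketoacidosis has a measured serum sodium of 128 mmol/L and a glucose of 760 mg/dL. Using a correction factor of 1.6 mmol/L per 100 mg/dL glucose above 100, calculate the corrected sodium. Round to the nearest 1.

Corrected Na = measured Na + 1.6 · (glucose − 100)/100
= 128 + 1.6 · (760 − 100)/100
= 128 + 10.6
= 138.6 mmol/L

139 mmol/L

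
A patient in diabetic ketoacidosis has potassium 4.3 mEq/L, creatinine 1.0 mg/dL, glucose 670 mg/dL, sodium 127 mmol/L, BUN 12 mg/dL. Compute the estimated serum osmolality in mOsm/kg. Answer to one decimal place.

295.5 mOsm/kg

Calculated osmolality = 2·Na + glucose/18 + BUN/2.8
= 2·127 + 670/18 + 12/2.8
= 254 + 37.22 + 4.29
= 295.51 mOsm/kg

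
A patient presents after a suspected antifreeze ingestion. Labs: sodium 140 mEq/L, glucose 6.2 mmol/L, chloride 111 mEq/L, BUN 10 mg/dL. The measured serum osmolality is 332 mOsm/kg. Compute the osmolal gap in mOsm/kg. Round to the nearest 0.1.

42.2 mOsm/kg

Calculated osmolality = 2·Na + glucose + BUN/2.8
= 2·140 + 6.2 + 10/2.8
= 280 + 6.20 + 3.57
= 289.77 mOsm/kg ≈ 289.8 mOsm/kg
Osmolar gap = measured − calculated = 332 − 289.8 = 42.2 mOsm/kg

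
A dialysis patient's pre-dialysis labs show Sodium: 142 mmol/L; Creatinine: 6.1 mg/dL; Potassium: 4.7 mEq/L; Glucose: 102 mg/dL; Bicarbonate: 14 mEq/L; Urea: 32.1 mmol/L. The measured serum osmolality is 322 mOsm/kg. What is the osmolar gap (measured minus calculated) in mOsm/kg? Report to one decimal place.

0.2 mOsm/kg

Calculated osmolality = 2·Na + glucose/18 + urea
= 2·142 + 102/18 + 32.1
= 284 + 5.67 + 32.10
= 321.77 mOsm/kg ≈ 321.8 mOsm/kg
Osmolar gap = measured − calculated = 322 − 321.8 = 0.2 mOsm/kg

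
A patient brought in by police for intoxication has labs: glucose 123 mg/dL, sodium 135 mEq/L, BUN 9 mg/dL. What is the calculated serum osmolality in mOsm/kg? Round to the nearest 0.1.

280.0 mOsm/kg

Calculated osmolality = 2·Na + glucose/18 + BUN/2.8
= 2·135 + 123/18 + 9/2.8
= 270 + 6.83 + 3.21
= 280.04 mOsm/kg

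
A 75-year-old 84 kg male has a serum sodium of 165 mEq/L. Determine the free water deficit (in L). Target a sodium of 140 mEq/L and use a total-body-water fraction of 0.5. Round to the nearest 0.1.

TBW = 0.5 · 84 = 42 L
Free water deficit = TBW · (Na/140 − 1)
= 42 · (165/140 − 1)
= 42 · 0.1786
= 7.5 L

7.5 L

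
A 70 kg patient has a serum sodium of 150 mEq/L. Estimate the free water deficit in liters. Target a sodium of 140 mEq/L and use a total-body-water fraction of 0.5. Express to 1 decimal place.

2.5 L

TBW = 0.5 · 70 = 35 L
Free water deficit = TBW · (Na/140 − 1)
= 35 · (150/140 − 1)
= 35 · 0.0714
= 2.5 L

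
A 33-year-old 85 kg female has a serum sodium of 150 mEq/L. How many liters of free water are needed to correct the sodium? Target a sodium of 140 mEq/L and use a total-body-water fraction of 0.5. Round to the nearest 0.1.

TBW = 0.5 · 85 = 42.5 L
Free water deficit = TBW · (Na/140 − 1)
= 42.5 · (150/140 − 1)
= 42.5 · 0.0714
= 3.03 L

3.0 L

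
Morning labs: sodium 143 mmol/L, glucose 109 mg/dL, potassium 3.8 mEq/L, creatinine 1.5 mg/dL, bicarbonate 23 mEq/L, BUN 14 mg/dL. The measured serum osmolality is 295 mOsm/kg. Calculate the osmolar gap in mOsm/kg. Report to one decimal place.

-2.1 mOsm/kg

Calculated osmolality = 2·Na + glucose/18 + BUN/2.8
= 2·143 + 109/18 + 14/2.8
= 286 + 6.06 + 5
= 297.06 mOsm/kg ≈ 297.1 mOsm/kg
Osmolar gap = measured − calculated = 295 − 297.1 = -2.1 mOsm/kg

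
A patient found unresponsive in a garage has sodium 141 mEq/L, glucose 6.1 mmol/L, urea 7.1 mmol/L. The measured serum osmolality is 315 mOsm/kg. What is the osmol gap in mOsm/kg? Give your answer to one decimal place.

19.8 mOsm/kg

Calculated osmolality = 2·Na + glucose + urea
= 2·141 + 6.1 + 7.1
= 282 + 6.10 + 7.10
= 295.2 mOsm/kg ≈ 295.2 mOsm/kg
Osmolar gap = measured − calculated = 315 − 295.2 = 19.8 mOsm/kg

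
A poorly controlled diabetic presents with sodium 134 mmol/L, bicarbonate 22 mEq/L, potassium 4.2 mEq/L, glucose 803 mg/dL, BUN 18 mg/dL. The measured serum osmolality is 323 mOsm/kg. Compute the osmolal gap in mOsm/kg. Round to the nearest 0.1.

4.0 mOsm/kg

Calculated osmolality = 2·Na + glucose/18 + BUN/2.8
= 2·134 + 803/18 + 18/2.8
= 268 + 44.61 + 6.43
= 319.04 mOsm/kg ≈ 319.0 mOsm/kg
Osmolar gap = measured − calculated = 323 − 319.0 = 4.0 mOsm/kg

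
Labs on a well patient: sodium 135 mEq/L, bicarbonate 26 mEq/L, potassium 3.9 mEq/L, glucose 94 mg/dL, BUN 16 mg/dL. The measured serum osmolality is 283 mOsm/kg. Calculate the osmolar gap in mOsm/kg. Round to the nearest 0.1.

Calculated osmolality = 2·Na + glucose/18 + BUN/2.8
= 2·135 + 94/18 + 16/2.8
= 270 + 5.22 + 5.71
= 280.93 mOsm/kg ≈ 280.9 mOsm/kg
Osmolar gap = measured − calculated = 283 − 280.9 = 2.1 mOsm/kg

2.1 mOsm/kg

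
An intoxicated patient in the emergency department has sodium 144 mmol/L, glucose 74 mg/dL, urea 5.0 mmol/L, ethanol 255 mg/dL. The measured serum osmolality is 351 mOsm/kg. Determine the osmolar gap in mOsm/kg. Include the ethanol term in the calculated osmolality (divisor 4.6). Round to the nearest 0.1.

Calculated osmolality = 2·Na + glucose/18 + urea + ethanol/4.6
= 2·144 + 74/18 + 5 + 255/4.6
= 288 + 4.11 + 5 + 55.43
= 352.54 mOsm/kg ≈ 352.5 mOsm/kg
Osmolar gap = measured − calculated = 351 − 352.5 = -1.5 mOsm/kg

-1.5 mOsm/kg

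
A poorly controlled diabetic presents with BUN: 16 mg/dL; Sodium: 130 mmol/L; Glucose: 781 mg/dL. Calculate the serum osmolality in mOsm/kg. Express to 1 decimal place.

309.1 mOsm/kg

Calculated osmolality = 2·Na + glucose/18 + BUN/2.8
= 2·130 + 781/18 + 16/2.8
= 260 + 43.39 + 5.71
= 309.1 mOsm/kg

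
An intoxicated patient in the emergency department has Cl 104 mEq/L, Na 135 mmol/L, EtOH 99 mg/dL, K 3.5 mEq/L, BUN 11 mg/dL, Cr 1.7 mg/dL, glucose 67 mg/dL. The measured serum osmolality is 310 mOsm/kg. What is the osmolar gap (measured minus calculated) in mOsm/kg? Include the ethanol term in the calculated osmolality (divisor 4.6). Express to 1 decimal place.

Calculated osmolality = 2·Na + glucose/18 + BUN/2.8 + ethanol/4.6
= 2·135 + 67/18 + 11/2.8 + 99/4.6
= 270 + 3.72 + 3.93 + 21.52
= 299.17 mOsm/kg ≈ 299.2 mOsm/kg
Osmolar gap = measured − calculated = 310 − 299.2 = 10.8 mOsm/kg

10.8 mOsm/kg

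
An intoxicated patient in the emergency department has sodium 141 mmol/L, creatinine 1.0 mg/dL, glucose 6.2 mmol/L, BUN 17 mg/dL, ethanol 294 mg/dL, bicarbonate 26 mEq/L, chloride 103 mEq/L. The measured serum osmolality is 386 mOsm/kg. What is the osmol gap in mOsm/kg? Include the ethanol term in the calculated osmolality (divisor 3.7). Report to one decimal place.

Calculated osmolality = 2·Na + glucose + BUN/2.8 + ethanol/3.7
= 2·141 + 6.2 + 17/2.8 + 294/3.7
= 282 + 6.20 + 6.07 + 79.46
= 373.73 mOsm/kg ≈ 373.7 mOsm/kg
Osmolar gap = measured − calculated = 386 − 373.7 = 12.3 mOsm/kg

12.3 mOsm/kg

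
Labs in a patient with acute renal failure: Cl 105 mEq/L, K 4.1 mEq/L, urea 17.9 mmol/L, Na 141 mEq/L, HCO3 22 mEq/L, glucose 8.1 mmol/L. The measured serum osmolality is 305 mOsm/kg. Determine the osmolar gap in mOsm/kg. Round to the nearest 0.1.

-3.0 mOsm/kg

Calculated osmolality = 2·Na + glucose + urea
= 2·141 + 8.1 + 17.9
= 282 + 8.10 + 17.90
= 308 mOsm/kg ≈ 308.0 mOsm/kg
Osmolar gap = measured − calculated = 305 − 308.0 = -3.0 mOsm/kg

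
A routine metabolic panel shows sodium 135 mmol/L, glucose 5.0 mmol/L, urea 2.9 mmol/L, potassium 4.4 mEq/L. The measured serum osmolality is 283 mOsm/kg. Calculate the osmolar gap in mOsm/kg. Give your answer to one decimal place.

Calculated osmolality = 2·Na + glucose + urea
= 2·135 + 5 + 2.9
= 270 + 5 + 2.90
= 277.9 mOsm/kg ≈ 277.9 mOsm/kg
Osmolar gap = measured − calculated = 283 − 277.9 = 5.1 mOsm/kg

5.1 mOsm/kg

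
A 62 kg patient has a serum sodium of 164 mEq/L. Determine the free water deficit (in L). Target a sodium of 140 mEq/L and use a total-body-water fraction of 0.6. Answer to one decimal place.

6.4 L

TBW = 0.6 · 62 = 37.2 L
Free water deficit = TBW · (Na/140 − 1)
= 37.2 · (164/140 − 1)
= 37.2 · 0.1714
= 6.38 L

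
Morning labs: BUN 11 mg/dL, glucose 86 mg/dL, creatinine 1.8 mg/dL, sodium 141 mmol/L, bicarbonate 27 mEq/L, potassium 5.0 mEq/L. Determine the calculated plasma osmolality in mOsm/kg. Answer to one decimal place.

290.7 mOsm/kg

Calculated osmolality = 2·Na + glucose/18 + BUN/2.8
= 2·141 + 86/18 + 11/2.8
= 282 + 4.78 + 3.93
= 290.71 mOsm/kg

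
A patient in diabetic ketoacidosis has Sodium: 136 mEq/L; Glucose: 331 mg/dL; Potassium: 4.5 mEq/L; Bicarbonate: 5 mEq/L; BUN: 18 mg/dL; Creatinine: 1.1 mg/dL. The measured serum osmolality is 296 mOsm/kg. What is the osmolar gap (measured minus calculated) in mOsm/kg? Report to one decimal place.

Calculated osmolality = 2·Na + glucose/18 + BUN/2.8
= 2·136 + 331/18 + 18/2.8
= 272 + 18.39 + 6.43
= 296.82 mOsm/kg ≈ 296.8 mOsm/kg
Osmolar gap = measured − calculated = 296 − 296.8 = -0.8 mOsm/kg

-0.8 mOsm/kg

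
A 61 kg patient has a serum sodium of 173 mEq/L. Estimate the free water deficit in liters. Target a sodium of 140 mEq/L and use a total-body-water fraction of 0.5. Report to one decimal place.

7.2 L

TBW = 0.5 · 61 = 30.5 L
Free water deficit = TBW · (Na/140 − 1)
= 30.5 · (173/140 − 1)
= 30.5 · 0.2357
= 7.19 L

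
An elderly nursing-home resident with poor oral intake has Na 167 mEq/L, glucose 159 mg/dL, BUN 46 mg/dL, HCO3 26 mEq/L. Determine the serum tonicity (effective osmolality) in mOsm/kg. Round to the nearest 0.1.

Effective osmolality excludes urea (freely permeant across cell membranes):
2·Na + glucose/18
= 2·167 + 159/18
= 334 + 8.83
= 342.83 mOsm/kg

342.8 mOsm/kg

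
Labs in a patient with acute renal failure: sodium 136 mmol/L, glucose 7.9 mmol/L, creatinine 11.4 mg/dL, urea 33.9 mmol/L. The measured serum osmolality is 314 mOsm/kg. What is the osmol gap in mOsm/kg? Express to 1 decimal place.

0.2 mOsm/kg

Calculated osmolality = 2·Na + glucose + urea
= 2·136 + 7.9 + 33.9
= 272 + 7.90 + 33.90
= 313.8 mOsm/kg ≈ 313.8 mOsm/kg
Osmolar gap = measured − calculated = 314 − 313.8 = 0.2 mOsm/kg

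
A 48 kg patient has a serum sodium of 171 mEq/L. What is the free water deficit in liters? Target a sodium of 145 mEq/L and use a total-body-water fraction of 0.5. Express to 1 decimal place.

4.3 L

TBW = 0.5 · 48 = 24 L
Free water deficit = TBW · (Na/145 − 1)
= 24 · (171/145 − 1)
= 24 · 0.1793
= 4.3 L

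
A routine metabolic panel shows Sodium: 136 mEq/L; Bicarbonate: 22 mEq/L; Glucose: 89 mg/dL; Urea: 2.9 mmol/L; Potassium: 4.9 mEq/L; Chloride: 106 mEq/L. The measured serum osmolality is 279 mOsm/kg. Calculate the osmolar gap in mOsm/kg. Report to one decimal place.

Calculated osmolality = 2·Na + glucose/18 + urea
= 2·136 + 89/18 + 2.9
= 272 + 4.94 + 2.90
= 279.84 mOsm/kg ≈ 279.8 mOsm/kg
Osmolar gap = measured − calculated = 279 − 279.8 = -0.8 mOsm/kg

-0.8 mOsm/kg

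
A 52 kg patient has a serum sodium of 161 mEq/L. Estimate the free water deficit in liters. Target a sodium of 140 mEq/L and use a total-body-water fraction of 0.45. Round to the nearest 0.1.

TBW = 0.45 · 52 = 23.4 L
Free water deficit = TBW · (Na/140 − 1)
= 23.4 · (161/140 − 1)
= 23.4 · 0.15
= 3.51 L

3.5 L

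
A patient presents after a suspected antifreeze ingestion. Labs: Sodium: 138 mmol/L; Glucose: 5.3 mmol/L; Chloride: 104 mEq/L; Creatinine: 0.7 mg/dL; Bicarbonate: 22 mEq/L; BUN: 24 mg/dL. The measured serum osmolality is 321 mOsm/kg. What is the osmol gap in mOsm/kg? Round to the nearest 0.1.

Calculated osmolality = 2·Na + glucose + BUN/2.8
= 2·138 + 5.3 + 24/2.8
= 276 + 5.30 + 8.57
= 289.87 mOsm/kg ≈ 289.9 mOsm/kg
Osmolar gap = measured − calculated = 321 − 289.9 = 31.1 mOsm/kg

31.1 mOsm/kg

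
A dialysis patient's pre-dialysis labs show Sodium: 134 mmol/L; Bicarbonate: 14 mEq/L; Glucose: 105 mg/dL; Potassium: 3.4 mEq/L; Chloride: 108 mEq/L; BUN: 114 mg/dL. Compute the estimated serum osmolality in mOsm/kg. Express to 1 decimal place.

Calculated osmolality = 2·Na + glucose/18 + BUN/2.8
= 2·134 + 105/18 + 114/2.8
= 268 + 5.83 + 40.71
= 314.54 mOsm/kg

314.5 mOsm/kg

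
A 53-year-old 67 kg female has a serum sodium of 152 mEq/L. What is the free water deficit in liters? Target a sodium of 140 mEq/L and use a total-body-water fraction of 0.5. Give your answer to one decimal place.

TBW = 0.5 · 67 = 33.5 L
Free water deficit = TBW · (Na/140 − 1)
= 33.5 · (152/140 − 1)
= 33.5 · 0.0857
= 2.87 L

2.9 L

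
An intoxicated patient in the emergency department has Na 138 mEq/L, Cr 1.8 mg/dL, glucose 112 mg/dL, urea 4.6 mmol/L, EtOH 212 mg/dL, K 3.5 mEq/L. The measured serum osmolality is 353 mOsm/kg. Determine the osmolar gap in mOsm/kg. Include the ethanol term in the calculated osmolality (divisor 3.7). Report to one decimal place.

Calculated osmolality = 2·Na + glucose/18 + urea + ethanol/3.7
= 2·138 + 112/18 + 4.6 + 212/3.7
= 276 + 6.22 + 4.60 + 57.30
= 344.12 mOsm/kg ≈ 344.1 mOsm/kg
Osmolar gap = measured − calculated = 353 − 344.1 = 8.9 mOsm/kg

8.9 mOsm/kg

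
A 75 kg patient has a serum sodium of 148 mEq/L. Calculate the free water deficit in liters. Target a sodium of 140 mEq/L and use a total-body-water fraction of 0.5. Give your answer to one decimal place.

TBW = 0.5 · 75 = 37.5 L
Free water deficit = TBW · (Na/140 − 1)
= 37.5 · (148/140 − 1)
= 37.5 · 0.0571
= 2.14 L

2.1 L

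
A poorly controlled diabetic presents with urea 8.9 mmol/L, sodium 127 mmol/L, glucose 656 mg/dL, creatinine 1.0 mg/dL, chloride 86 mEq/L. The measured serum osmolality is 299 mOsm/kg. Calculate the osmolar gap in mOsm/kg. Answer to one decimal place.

-0.3 mOsm/kg

Calculated osmolality = 2·Na + glucose/18 + urea
= 2·127 + 656/18 + 8.9
= 254 + 36.44 + 8.90
= 299.34 mOsm/kg ≈ 299.3 mOsm/kg
Osmolar gap = measured − calculated = 299 − 299.3 = -0.3 mOsm/kg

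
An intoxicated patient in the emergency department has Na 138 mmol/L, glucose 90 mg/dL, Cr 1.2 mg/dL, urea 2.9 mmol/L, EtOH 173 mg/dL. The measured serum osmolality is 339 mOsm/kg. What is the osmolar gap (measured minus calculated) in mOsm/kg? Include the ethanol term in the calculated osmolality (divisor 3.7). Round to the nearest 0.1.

Calculated osmolality = 2·Na + glucose/18 + urea + ethanol/3.7
= 2·138 + 90/18 + 2.9 + 173/3.7
= 276 + 5 + 2.90 + 46.76
= 330.66 mOsm/kg ≈ 330.7 mOsm/kg
Osmolar gap = measured − calculated = 339 − 330.7 = 8.3 mOsm/kg

8.3 mOsm/kg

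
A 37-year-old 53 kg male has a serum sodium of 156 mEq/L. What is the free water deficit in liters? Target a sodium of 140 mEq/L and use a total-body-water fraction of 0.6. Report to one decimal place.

3.6 L

TBW = 0.6 · 53 = 31.8 L
Free water deficit = TBW · (Na/140 − 1)
= 31.8 · (156/140 − 1)
= 31.8 · 0.1143
= 3.63 L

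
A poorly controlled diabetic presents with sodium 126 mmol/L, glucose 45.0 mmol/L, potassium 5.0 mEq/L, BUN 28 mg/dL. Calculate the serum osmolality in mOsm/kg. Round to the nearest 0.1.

307.0 mOsm/kg

Calculated osmolality = 2·Na + glucose + BUN/2.8
= 2·126 + 45 + 28/2.8
= 252 + 45 + 10
= 307 mOsm/kg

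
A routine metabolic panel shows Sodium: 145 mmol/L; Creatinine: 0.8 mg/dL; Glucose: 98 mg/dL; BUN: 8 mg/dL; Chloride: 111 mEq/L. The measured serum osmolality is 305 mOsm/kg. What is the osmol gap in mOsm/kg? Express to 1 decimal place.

6.7 mOsm/kg

Calculated osmolality = 2·Na + glucose/18 + BUN/2.8
= 2·145 + 98/18 + 8/2.8
= 290 + 5.44 + 2.86
= 298.3 mOsm/kg ≈ 298.3 mOsm/kg
Osmolar gap = measured − calculated = 305 − 298.3 = 6.7 mOsm/kg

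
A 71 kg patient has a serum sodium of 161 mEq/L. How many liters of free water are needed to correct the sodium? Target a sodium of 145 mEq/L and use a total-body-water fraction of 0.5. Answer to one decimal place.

TBW = 0.5 · 71 = 35.5 L
Free water deficit = TBW · (Na/145 − 1)
= 35.5 · (161/145 − 1)
= 35.5 · 0.1103
= 3.92 L

3.9 L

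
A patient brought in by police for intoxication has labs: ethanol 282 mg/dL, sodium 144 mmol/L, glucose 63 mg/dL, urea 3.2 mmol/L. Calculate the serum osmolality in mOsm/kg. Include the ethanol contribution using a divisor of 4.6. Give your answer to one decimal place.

356.0 mOsm/kg

Calculated osmolality = 2·Na + glucose/18 + urea + ethanol/4.6
= 2·144 + 63/18 + 3.2 + 282/4.6
= 288 + 3.50 + 3.20 + 61.30
= 356 mOsm/kg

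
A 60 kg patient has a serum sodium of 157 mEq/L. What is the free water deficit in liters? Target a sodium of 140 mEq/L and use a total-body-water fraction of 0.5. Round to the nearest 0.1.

TBW = 0.5 · 60 = 30 L
Free water deficit = TBW · (Na/140 − 1)
= 30 · (157/140 − 1)
= 30 · 0.1214
= 3.64 L

3.6 L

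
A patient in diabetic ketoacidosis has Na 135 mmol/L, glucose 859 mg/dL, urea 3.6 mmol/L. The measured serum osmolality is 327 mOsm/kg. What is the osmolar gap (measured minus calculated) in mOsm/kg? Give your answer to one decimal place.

Calculated osmolality = 2·Na + glucose/18 + urea
= 2·135 + 859/18 + 3.6
= 270 + 47.72 + 3.60
= 321.32 mOsm/kg ≈ 321.3 mOsm/kg
Osmolar gap = measured − calculated = 327 − 321.3 = 5.7 mOsm/kg

5.7 mOsm/kg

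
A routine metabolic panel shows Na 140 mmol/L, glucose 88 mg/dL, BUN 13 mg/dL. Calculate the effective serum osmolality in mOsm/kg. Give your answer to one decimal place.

Effective osmolality excludes urea (freely permeant across cell membranes):
2·Na + glucose/18
= 2·140 + 88/18
= 280 + 4.89
= 284.89 mOsm/kg

284.9 mOsm/kg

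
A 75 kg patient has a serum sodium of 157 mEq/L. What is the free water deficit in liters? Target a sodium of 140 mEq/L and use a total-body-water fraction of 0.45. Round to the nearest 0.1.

4.1 L

TBW = 0.45 · 75 = 33.75 L
Free water deficit = TBW · (Na/140 − 1)
= 33.75 · (157/140 − 1)
= 33.75 · 0.1214
= 4.1 L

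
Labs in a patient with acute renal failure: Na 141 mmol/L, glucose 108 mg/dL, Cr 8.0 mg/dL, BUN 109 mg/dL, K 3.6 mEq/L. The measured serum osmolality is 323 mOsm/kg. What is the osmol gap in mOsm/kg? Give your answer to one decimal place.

Calculated osmolality = 2·Na + glucose/18 + BUN/2.8
= 2·141 + 108/18 + 109/2.8
= 282 + 6 + 38.93
= 326.93 mOsm/kg ≈ 326.9 mOsm/kg
Osmolar gap = measured − calculated = 323 − 326.9 = -3.9 mOsm/kg

-3.9 mOsm/kg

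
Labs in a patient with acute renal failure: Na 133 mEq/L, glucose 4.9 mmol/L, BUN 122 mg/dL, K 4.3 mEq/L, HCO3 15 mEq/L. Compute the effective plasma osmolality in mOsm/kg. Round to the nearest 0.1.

270.9 mOsm/kg

Effective osmolality excludes urea (freely permeant across cell membranes):
2·Na + glucose
= 2·133 + 4.9
= 266 + 4.9
= 270.9 mOsm/kg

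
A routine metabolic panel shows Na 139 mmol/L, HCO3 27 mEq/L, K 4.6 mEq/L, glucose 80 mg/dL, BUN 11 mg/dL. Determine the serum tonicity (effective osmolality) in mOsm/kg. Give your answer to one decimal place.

Effective osmolality excludes urea (freely permeant across cell membranes):
2·Na + glucose/18
= 2·139 + 80/18
= 278 + 4.44
= 282.44 mOsm/kg

282.4 mOsm/kg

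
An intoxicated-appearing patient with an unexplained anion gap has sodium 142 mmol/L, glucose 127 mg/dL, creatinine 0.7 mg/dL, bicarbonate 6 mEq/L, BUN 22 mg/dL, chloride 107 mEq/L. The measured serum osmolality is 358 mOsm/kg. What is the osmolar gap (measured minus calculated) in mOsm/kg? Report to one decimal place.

Calculated osmolality = 2·Na + glucose/18 + BUN/2.8
= 2·142 + 127/18 + 22/2.8
= 284 + 7.06 + 7.86
= 298.92 mOsm/kg ≈ 298.9 mOsm/kg
Osmolar gap = measured − calculated = 358 − 298.9 = 59.1 mOsm/kg

59.1 mOsm/kg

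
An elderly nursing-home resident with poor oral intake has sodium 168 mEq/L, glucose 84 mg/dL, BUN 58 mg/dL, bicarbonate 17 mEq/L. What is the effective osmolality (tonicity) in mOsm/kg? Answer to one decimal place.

Effective osmolality excludes urea (freely permeant across cell membranes):
2·Na + glucose/18
= 2·168 + 84/18
= 336 + 4.67
= 340.67 mOsm/kg

340.7 mOsm/kg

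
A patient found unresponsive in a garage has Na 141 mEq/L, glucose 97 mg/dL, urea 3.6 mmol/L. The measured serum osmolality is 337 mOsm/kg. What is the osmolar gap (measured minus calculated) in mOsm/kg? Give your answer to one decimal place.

46.0 mOsm/kg

Calculated osmolality = 2·Na + glucose/18 + urea
= 2·141 + 97/18 + 3.6
= 282 + 5.39 + 3.60
= 290.99 mOsm/kg ≈ 291.0 mOsm/kg
Osmolar gap = measured − calculated = 337 − 291.0 = 46.0 mOsm/kg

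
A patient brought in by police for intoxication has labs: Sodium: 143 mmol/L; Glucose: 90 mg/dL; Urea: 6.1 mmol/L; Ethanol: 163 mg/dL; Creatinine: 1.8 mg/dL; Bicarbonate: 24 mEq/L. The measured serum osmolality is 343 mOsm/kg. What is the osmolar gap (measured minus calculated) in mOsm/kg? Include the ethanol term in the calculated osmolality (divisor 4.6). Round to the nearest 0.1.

10.5 mOsm/kg

Calculated osmolality = 2·Na + glucose/18 + urea + ethanol/4.6
= 2·143 + 90/18 + 6.1 + 163/4.6
= 286 + 5 + 6.10 + 35.43
= 332.53 mOsm/kg ≈ 332.5 mOsm/kg
Osmolar gap = measured − calculated = 343 − 332.5 = 10.5 mOsm/kg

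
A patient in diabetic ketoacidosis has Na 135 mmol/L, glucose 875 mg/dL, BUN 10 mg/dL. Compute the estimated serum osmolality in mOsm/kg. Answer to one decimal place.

322.2 mOsm/kg

Calculated osmolality = 2·Na + glucose/18 + BUN/2.8
= 2·135 + 875/18 + 10/2.8
= 270 + 48.61 + 3.57
= 322.18 mOsm/kg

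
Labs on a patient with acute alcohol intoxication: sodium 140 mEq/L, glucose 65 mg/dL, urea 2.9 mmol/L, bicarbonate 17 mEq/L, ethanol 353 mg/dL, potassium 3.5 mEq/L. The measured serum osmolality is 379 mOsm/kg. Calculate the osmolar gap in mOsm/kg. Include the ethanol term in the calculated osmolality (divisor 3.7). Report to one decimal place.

-2.9 mOsm/kg

Calculated osmolality = 2·Na + glucose/18 + urea + ethanol/3.7
= 2·140 + 65/18 + 2.9 + 353/3.7
= 280 + 3.61 + 2.90 + 95.41
= 381.92 mOsm/kg ≈ 381.9 mOsm/kg
Osmolar gap = measured − calculated = 379 − 381.9 = -2.9 mOsm/kg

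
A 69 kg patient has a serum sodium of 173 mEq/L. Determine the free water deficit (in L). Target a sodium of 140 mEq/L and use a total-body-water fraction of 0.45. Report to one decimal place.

TBW = 0.45 · 69 = 31.05 L
Free water deficit = TBW · (Na/140 − 1)
= 31.05 · (173/140 − 1)
= 31.05 · 0.2357
= 7.32 L

7.3 L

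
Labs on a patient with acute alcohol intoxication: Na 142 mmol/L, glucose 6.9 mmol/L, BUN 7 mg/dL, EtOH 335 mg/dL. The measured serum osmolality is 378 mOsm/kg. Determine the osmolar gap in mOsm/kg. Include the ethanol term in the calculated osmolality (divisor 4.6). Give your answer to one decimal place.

11.8 mOsm/kg

Calculated osmolality = 2·Na + glucose + BUN/2.8 + ethanol/4.6
= 2·142 + 6.9 + 7/2.8 + 335/4.6
= 284 + 6.90 + 2.50 + 72.83
= 366.23 mOsm/kg ≈ 366.2 mOsm/kg
Osmolar gap = measured − calculated = 378 − 366.2 = 11.8 mOsm/kg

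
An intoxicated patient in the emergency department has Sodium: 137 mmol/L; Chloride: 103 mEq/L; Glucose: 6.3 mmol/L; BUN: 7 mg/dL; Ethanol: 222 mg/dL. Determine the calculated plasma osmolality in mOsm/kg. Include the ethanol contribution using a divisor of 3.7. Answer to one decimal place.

Calculated osmolality = 2·Na + glucose + BUN/2.8 + ethanol/3.7
= 2·137 + 6.3 + 7/2.8 + 222/3.7
= 274 + 6.30 + 2.50 + 60
= 342.8 mOsm/kg

342.8 mOsm/kg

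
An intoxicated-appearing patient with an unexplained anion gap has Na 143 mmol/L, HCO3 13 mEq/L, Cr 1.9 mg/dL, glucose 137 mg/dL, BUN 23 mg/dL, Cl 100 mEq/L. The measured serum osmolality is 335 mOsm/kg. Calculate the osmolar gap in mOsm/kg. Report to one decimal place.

Calculated osmolality = 2·Na + glucose/18 + BUN/2.8
= 2·143 + 137/18 + 23/2.8
= 286 + 7.61 + 8.21
= 301.82 mOsm/kg ≈ 301.8 mOsm/kg
Osmolar gap = measured − calculated = 335 − 301.8 = 33.2 mOsm/kg

33.2 mOsm/kg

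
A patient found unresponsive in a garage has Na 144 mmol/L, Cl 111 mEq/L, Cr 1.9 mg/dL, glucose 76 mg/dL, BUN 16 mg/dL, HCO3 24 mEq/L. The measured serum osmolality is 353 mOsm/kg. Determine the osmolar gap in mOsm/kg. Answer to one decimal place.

55.1 mOsm/kg

Calculated osmolality = 2·Na + glucose/18 + BUN/2.8
= 2·144 + 76/18 + 16/2.8
= 288 + 4.22 + 5.71
= 297.93 mOsm/kg ≈ 297.9 mOsm/kg
Osmolar gap = measured − calculated = 353 − 297.9 = 55.1 mOsm/kg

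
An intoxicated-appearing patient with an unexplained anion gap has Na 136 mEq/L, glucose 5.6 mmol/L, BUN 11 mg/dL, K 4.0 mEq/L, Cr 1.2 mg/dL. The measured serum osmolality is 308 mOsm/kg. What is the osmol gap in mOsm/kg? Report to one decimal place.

26.5 mOsm/kg

Calculated osmolality = 2·Na + glucose + BUN/2.8
= 2·136 + 5.6 + 11/2.8
= 272 + 5.60 + 3.93
= 281.53 mOsm/kg ≈ 281.5 mOsm/kg
Osmolar gap = measured − calculated = 308 − 281.5 = 26.5 mOsm/kg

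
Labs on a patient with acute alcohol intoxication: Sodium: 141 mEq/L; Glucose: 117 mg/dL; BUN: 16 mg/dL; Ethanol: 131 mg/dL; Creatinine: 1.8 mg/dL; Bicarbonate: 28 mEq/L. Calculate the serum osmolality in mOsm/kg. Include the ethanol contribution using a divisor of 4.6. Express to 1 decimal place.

322.7 mOsm/kg

Calculated osmolality = 2·Na + glucose/18 + BUN/2.8 + ethanol/4.6
= 2·141 + 117/18 + 16/2.8 + 131/4.6
= 282 + 6.50 + 5.71 + 28.48
= 322.69 mOsm/kg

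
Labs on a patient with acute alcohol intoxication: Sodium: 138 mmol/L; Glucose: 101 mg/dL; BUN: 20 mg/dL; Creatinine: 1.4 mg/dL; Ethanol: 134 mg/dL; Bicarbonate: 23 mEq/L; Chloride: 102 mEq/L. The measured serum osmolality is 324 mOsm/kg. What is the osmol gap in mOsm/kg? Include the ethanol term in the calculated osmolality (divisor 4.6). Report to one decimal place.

Calculated osmolality = 2·Na + glucose/18 + BUN/2.8 + ethanol/4.6
= 2·138 + 101/18 + 20/2.8 + 134/4.6
= 276 + 5.61 + 7.14 + 29.13
= 317.88 mOsm/kg ≈ 317.9 mOsm/kg
Osmolar gap = measured − calculated = 324 − 317.9 = 6.1 mOsm/kg

6.1 mOsm/kg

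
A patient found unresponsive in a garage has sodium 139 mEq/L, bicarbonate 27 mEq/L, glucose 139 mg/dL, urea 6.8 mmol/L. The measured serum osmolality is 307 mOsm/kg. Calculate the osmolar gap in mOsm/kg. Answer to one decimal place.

Calculated osmolality = 2·Na + glucose/18 + urea
= 2·139 + 139/18 + 6.8
= 278 + 7.72 + 6.80
= 292.52 mOsm/kg ≈ 292.5 mOsm/kg
Osmolar gap = measured − calculated = 307 − 292.5 = 14.5 mOsm/kg

14.5 mOsm/kg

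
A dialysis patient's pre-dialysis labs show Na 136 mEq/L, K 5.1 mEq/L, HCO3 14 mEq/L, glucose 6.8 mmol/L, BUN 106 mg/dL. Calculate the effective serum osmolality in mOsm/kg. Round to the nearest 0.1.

278.8 mOsm/kg

Effective osmolality excludes urea (freely permeant across cell membranes):
2·Na + glucose
= 2·136 + 6.8
= 272 + 6.8
= 278.8 mOsm/kg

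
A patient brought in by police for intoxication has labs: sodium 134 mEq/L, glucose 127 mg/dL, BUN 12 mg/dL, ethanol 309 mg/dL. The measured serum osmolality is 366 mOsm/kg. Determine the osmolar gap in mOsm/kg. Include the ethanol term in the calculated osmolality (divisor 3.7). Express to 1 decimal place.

3.1 mOsm/kg

Calculated osmolality = 2·Na + glucose/18 + BUN/2.8 + ethanol/3.7
= 2·134 + 127/18 + 12/2.8 + 309/3.7
= 268 + 7.06 + 4.29 + 83.51
= 362.86 mOsm/kg ≈ 362.9 mOsm/kg
Osmolar gap = measured − calculated = 366 − 362.9 = 3.1 mOsm/kg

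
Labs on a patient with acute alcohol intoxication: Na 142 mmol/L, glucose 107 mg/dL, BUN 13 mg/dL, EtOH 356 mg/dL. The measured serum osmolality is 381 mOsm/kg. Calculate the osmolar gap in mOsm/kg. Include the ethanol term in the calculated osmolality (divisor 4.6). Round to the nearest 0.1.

9.0 mOsm/kg

Calculated osmolality = 2·Na + glucose/18 + BUN/2.8 + ethanol/4.6
= 2·142 + 107/18 + 13/2.8 + 356/4.6
= 284 + 5.94 + 4.64 + 77.39
= 371.97 mOsm/kg ≈ 372.0 mOsm/kg
Osmolar gap = measured − calculated = 381 − 372.0 = 9.0 mOsm/kg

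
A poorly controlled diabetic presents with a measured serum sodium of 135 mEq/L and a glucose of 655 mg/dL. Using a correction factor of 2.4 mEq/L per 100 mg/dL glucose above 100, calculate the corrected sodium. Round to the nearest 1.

Corrected Na = measured Na + 2.4 · (glucose − 100)/100
= 135 + 2.4 · (655 − 100)/100
= 135 + 13.3
= 148.3 mEq/L

148 mEq/L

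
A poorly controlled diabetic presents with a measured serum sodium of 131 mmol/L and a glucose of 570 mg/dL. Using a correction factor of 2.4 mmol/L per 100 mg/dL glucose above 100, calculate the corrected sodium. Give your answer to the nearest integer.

142 mmol/L

Corrected Na = measured Na + 2.4 · (glucose − 100)/100
= 131 + 2.4 · (570 − 100)/100
= 131 + 11.3
= 142.3 mmol/L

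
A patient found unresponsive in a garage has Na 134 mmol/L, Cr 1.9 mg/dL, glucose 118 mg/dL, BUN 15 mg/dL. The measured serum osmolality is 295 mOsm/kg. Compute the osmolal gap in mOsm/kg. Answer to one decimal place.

15.1 mOsm/kg

Calculated osmolality = 2·Na + glucose/18 + BUN/2.8
= 2·134 + 118/18 + 15/2.8
= 268 + 6.56 + 5.36
= 279.92 mOsm/kg ≈ 279.9 mOsm/kg
Osmolar gap = measured − calculated = 295 − 279.9 = 15.1 mOsm/kg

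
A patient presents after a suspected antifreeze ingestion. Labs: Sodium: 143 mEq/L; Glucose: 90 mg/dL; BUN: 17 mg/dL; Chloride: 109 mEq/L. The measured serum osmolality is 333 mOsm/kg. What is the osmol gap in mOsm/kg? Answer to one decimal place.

35.9 mOsm/kg

Calculated osmolality = 2·Na + glucose/18 + BUN/2.8
= 2·143 + 90/18 + 17/2.8
= 286 + 5 + 6.07
= 297.07 mOsm/kg ≈ 297.1 mOsm/kg
Osmolar gap = measured − calculated = 333 − 297.1 = 35.9 mOsm/kg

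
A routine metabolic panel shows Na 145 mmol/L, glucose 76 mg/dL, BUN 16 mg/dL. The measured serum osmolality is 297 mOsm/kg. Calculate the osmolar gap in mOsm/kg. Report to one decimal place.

-2.9 mOsm/kg

Calculated osmolality = 2·Na + glucose/18 + BUN/2.8
= 2·145 + 76/18 + 16/2.8
= 290 + 4.22 + 5.71
= 299.93 mOsm/kg ≈ 299.9 mOsm/kg
Osmolar gap = measured − calculated = 297 − 299.9 = -2.9 mOsm/kg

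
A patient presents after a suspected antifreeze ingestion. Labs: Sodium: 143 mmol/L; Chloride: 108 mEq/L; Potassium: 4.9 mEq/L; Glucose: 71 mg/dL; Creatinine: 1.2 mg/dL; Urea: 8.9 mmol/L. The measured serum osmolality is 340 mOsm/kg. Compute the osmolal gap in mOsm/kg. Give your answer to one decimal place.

Calculated osmolality = 2·Na + glucose/18 + urea
= 2·143 + 71/18 + 8.9
= 286 + 3.94 + 8.90
= 298.84 mOsm/kg ≈ 298.8 mOsm/kg
Osmolar gap = measured − calculated = 340 − 298.8 = 41.2 mOsm/kg

41.2 mOsm/kg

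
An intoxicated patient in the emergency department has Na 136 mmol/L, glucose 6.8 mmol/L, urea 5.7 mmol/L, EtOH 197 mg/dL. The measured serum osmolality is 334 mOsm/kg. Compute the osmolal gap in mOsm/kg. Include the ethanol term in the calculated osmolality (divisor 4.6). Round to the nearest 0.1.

Calculated osmolality = 2·Na + glucose + urea + ethanol/4.6
= 2·136 + 6.8 + 5.7 + 197/4.6
= 272 + 6.80 + 5.70 + 42.83
= 327.33 mOsm/kg ≈ 327.3 mOsm/kg
Osmolar gap = measured − calculated = 334 − 327.3 = 6.7 mOsm/kg

6.7 mOsm/kg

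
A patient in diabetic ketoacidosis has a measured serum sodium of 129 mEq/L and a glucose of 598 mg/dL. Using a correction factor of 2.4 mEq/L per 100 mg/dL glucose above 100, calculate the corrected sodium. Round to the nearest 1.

141 mEq/L

Corrected Na = measured Na + 2.4 · (glucose − 100)/100
= 129 + 2.4 · (598 − 100)/100
= 129 + 12
= 141 mEq/L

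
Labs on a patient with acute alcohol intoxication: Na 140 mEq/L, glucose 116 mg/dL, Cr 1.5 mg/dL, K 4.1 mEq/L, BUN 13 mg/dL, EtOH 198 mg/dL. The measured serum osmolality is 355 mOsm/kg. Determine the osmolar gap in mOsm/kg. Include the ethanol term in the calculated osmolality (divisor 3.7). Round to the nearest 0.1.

10.4 mOsm/kg

Calculated osmolality = 2·Na + glucose/18 + BUN/2.8 + ethanol/3.7
= 2·140 + 116/18 + 13/2.8 + 198/3.7
= 280 + 6.44 + 4.64 + 53.51
= 344.59 mOsm/kg ≈ 344.6 mOsm/kg
Osmolar gap = measured − calculated = 355 − 344.6 = 10.4 mOsm/kg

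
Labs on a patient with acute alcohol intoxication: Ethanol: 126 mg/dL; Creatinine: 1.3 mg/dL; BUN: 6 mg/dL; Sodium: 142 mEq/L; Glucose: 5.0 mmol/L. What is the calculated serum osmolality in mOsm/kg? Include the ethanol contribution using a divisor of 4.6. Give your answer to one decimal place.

Calculated osmolality = 2·Na + glucose + BUN/2.8 + ethanol/4.6
= 2·142 + 5 + 6/2.8 + 126/4.6
= 284 + 5 + 2.14 + 27.39
= 318.53 mOsm/kg

318.5 mOsm/kg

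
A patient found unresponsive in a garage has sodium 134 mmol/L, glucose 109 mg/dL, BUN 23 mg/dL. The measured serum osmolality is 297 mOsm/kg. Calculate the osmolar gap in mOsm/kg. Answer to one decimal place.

14.7 mOsm/kg

Calculated osmolality = 2·Na + glucose/18 + BUN/2.8
= 2·134 + 109/18 + 23/2.8
= 268 + 6.06 + 8.21
= 282.27 mOsm/kg ≈ 282.3 mOsm/kg
Osmolar gap = measured − calculated = 297 − 282.3 = 14.7 mOsm/kg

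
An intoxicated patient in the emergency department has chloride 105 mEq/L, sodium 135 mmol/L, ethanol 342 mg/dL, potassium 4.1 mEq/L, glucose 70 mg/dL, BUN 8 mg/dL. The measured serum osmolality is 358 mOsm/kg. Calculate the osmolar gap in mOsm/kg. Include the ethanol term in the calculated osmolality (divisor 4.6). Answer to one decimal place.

Calculated osmolality = 2·Na + glucose/18 + BUN/2.8 + ethanol/4.6
= 2·135 + 70/18 + 8/2.8 + 342/4.6
= 270 + 3.89 + 2.86 + 74.35
= 351.1 mOsm/kg ≈ 351.1 mOsm/kg
Osmolar gap = measured − calculated = 358 − 351.1 = 6.9 mOsm/kg

6.9 mOsm/kg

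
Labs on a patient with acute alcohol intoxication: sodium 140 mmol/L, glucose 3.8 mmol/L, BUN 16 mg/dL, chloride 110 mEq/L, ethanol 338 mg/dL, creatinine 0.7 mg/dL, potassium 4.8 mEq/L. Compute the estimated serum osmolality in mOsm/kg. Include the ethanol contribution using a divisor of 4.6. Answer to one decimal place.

Calculated osmolality = 2·Na + glucose + BUN/2.8 + ethanol/4.6
= 2·140 + 3.8 + 16/2.8 + 338/4.6
= 280 + 3.80 + 5.71 + 73.48
= 362.99 mOsm/kg

363.0 mOsm/kg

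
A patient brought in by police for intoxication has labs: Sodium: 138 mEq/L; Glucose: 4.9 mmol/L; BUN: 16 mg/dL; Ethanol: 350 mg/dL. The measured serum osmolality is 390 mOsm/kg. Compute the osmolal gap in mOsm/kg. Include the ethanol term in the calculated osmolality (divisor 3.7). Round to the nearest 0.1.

Calculated osmolality = 2·Na + glucose + BUN/2.8 + ethanol/3.7
= 2·138 + 4.9 + 16/2.8 + 350/3.7
= 276 + 4.90 + 5.71 + 94.59
= 381.2 mOsm/kg ≈ 381.2 mOsm/kg
Osmolar gap = measured − calculated = 390 − 381.2 = 8.8 mOsm/kg

8.8 mOsm/kg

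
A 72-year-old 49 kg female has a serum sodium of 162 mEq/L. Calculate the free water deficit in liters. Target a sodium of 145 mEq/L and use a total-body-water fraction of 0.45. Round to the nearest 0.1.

2.6 L

TBW = 0.45 · 49 = 22.05 L
Free water deficit = TBW · (Na/145 − 1)
= 22.05 · (162/145 − 1)
= 22.05 · 0.1172
= 2.58 L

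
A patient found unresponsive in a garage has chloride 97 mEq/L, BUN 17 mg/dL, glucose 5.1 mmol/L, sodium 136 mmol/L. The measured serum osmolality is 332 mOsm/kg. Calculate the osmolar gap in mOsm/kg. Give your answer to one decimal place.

48.8 mOsm/kg

Calculated osmolality = 2·Na + glucose + BUN/2.8
= 2·136 + 5.1 + 17/2.8
= 272 + 5.10 + 6.07
= 283.17 mOsm/kg ≈ 283.2 mOsm/kg
Osmolar gap = measured − calculated = 332 − 283.2 = 48.8 mOsm/kg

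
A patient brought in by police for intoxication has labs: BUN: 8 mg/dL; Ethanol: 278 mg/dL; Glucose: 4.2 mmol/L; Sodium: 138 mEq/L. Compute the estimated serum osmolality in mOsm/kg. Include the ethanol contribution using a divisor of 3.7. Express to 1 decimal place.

Calculated osmolality = 2·Na + glucose + BUN/2.8 + ethanol/3.7
= 2·138 + 4.2 + 8/2.8 + 278/3.7
= 276 + 4.20 + 2.86 + 75.14
= 358.2 mOsm/kg

358.2 mOsm/kg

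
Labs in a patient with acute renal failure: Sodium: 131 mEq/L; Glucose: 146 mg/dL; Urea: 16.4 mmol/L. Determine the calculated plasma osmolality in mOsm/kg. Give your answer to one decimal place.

286.5 mOsm/kg

Calculated osmolality = 2·Na + glucose/18 + urea
= 2·131 + 146/18 + 16.4
= 262 + 8.11 + 16.40
= 286.51 mOsm/kg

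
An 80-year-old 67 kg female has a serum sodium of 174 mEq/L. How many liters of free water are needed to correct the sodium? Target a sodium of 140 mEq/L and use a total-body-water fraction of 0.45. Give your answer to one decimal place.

7.3 L

TBW = 0.45 · 67 = 30.15 L
Free water deficit = TBW · (Na/140 − 1)
= 30.15 · (174/140 − 1)
= 30.15 · 0.2429
= 7.32 L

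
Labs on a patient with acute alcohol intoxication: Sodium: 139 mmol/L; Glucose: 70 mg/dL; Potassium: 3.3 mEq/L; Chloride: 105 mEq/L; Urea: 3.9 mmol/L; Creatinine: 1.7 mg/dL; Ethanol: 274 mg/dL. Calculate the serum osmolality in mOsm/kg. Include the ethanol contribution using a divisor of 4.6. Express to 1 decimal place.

345.4 mOsm/kg

Calculated osmolality = 2·Na + glucose/18 + urea + ethanol/4.6
= 2·139 + 70/18 + 3.9 + 274/4.6
= 278 + 3.89 + 3.90 + 59.57
= 345.36 mOsm/kg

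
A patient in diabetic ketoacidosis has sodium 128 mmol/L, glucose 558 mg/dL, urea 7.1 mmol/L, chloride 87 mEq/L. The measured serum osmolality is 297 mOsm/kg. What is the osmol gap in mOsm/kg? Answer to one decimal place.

2.9 mOsm/kg

Calculated osmolality = 2·Na + glucose/18 + urea
= 2·128 + 558/18 + 7.1
= 256 + 31 + 7.10
= 294.1 mOsm/kg ≈ 294.1 mOsm/kg
Osmolar gap = measured − calculated = 297 − 294.1 = 2.9 mOsm/kg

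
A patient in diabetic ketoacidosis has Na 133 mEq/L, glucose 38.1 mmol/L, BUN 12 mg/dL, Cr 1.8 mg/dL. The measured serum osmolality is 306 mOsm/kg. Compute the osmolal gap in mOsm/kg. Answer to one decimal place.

Calculated osmolality = 2·Na + glucose + BUN/2.8
= 2·133 + 38.1 + 12/2.8
= 266 + 38.10 + 4.29
= 308.39 mOsm/kg ≈ 308.4 mOsm/kg
Osmolar gap = measured − calculated = 306 − 308.4 = -2.4 mOsm/kg

-2.4 mOsm/kg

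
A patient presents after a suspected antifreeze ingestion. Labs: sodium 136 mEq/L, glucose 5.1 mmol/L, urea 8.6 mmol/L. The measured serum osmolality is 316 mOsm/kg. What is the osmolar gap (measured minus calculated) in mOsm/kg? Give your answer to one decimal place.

30.3 mOsm/kg

Calculated osmolality = 2·Na + glucose + urea
= 2·136 + 5.1 + 8.6
= 272 + 5.10 + 8.60
= 285.7 mOsm/kg ≈ 285.7 mOsm/kg
Osmolar gap = measured − calculated = 316 − 285.7 = 30.3 mOsm/kg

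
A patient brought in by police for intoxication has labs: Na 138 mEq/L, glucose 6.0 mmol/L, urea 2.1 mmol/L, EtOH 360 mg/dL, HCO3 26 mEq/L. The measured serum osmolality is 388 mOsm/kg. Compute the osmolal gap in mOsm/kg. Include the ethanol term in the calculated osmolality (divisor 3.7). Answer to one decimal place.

6.6 mOsm/kg

Calculated osmolality = 2·Na + glucose + urea + ethanol/3.7
= 2·138 + 6 + 2.1 + 360/3.7
= 276 + 6 + 2.10 + 97.30
= 381.4 mOsm/kg ≈ 381.4 mOsm/kg
Osmolar gap = measured − calculated = 388 − 381.4 = 6.6 mOsm/kg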